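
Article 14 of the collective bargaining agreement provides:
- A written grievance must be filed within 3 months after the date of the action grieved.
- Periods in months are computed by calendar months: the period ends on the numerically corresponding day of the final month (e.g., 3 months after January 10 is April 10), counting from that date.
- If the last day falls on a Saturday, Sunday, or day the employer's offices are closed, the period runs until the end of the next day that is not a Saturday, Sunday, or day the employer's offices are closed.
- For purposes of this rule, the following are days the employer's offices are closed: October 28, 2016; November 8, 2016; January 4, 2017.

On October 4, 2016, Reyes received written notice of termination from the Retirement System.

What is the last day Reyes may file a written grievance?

January 5, 2017

3 months after October 4, 2016 is January 4, 2017.
January 4, 2017 is a listed holiday. The next qualifying day is January 5, 2017.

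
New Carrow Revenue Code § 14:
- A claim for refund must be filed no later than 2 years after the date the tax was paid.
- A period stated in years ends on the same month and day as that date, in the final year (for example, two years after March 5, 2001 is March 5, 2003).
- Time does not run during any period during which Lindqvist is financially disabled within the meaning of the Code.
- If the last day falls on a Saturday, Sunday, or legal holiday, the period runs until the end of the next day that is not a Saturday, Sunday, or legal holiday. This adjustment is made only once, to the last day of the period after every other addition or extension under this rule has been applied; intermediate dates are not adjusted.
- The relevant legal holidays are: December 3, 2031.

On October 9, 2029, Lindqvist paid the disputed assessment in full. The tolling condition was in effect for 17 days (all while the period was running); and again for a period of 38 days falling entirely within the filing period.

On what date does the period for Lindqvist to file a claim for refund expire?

2 years after October 9, 2029 is October 9, 2031.
Tolling adds 17 days: October 9, 2031 + 17 days = October 26, 2031.
Tolling adds 38 days: October 26, 2031 + 38 days = December 3, 2031.
December 3, 2031 is a listed holiday. The next qualifying day is December 4, 2031.

December 4, 2031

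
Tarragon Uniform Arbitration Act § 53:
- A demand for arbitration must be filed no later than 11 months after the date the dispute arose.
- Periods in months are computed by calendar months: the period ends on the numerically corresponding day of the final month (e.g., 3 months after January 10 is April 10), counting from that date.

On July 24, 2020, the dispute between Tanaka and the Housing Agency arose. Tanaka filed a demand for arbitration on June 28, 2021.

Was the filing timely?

11 months after July 24, 2020 is June 24, 2021.
The deadline is June 24, 2021; the filing on June 28, 2021 is after that date.

No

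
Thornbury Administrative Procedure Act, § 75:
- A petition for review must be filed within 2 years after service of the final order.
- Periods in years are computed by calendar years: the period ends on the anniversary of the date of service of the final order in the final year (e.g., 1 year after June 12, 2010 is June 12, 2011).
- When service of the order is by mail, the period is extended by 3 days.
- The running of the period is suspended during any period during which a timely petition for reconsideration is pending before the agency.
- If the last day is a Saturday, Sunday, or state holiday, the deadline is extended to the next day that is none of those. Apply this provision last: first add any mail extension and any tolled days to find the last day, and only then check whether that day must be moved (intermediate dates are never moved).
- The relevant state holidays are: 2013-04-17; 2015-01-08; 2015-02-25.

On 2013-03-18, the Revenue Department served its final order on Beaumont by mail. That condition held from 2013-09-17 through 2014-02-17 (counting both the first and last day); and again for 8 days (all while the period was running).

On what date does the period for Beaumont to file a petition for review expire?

August 31, 2015

2 years after 2013-03-18 is March 18, 2015.
Service was by mail, adding 3 days: March 18, 2015 + 3 days = March 21, 2015.
From September 17, 2013 through February 17, 2014 inclusive is 154 days; tolling adds 154 days: March 21, 2015 + 154 days = August 22, 2015.
Tolling adds 8 days: August 22, 2015 + 8 days = August 30, 2015.
August 30, 2015 is Sunday. The next qualifying day is August 31, 2015.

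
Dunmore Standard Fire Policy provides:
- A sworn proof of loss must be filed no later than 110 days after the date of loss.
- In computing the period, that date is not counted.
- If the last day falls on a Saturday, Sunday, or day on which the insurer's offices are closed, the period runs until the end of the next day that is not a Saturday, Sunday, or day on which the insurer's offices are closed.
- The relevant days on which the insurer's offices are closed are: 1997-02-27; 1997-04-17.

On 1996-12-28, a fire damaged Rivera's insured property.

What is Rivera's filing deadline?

April 18, 1997

110 days after 1996-12-28 is April 17, 1997.
April 17, 1997 is a listed holiday. The next qualifying day is April 18, 1997.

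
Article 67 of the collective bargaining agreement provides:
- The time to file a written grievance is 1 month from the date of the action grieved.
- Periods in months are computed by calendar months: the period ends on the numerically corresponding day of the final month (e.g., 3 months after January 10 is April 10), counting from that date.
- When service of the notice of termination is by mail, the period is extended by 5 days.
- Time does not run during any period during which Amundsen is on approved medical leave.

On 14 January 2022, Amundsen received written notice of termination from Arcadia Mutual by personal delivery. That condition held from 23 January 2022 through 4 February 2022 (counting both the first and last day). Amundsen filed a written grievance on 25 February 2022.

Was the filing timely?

Yes

1 month after 14 January 2022 is February 14, 2022.
Service was not by mail, so no mail extension applies.
From January 23, 2022 through February 4, 2022 inclusive is 13 days; tolling adds 13 days: February 14, 2022 + 13 days = February 27, 2022.
The deadline is February 27, 2022; the filing on February 25, 2022 is on or before that date.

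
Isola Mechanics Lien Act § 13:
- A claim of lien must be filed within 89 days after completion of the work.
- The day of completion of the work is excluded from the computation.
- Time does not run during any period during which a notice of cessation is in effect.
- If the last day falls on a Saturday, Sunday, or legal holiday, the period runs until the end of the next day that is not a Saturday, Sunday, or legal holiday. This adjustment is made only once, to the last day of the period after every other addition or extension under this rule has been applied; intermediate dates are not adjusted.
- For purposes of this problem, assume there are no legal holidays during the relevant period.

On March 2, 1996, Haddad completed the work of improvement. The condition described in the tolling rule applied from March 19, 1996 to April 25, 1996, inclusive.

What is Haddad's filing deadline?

89 days after March 2, 1996 is May 30, 1996.
From March 19, 1996 through April 25, 1996 inclusive is 38 days; tolling adds 38 days: May 30, 1996 + 38 days = July 7, 1996.
July 7, 1996 is Sunday. The next qualifying day is July 8, 1996.

July 8, 1996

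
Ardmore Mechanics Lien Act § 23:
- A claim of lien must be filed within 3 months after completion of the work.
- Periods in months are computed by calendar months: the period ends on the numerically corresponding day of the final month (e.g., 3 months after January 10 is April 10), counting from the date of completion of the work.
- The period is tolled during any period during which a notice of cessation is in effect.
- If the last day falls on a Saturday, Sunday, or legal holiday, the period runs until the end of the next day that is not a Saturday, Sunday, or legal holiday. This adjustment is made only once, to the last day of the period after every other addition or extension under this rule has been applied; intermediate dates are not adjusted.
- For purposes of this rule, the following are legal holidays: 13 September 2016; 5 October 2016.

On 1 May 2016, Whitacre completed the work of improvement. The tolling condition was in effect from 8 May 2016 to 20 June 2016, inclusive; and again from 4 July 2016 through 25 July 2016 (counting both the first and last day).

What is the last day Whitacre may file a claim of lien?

3 months after 1 May 2016 is August 1, 2016.
From May 8, 2016 through June 20, 2016 inclusive is 44 days; tolling adds 44 days: August 1, 2016 + 44 days = September 14, 2016.
From July 4, 2016 through July 25, 2016 inclusive is 22 days; tolling adds 22 days: September 14, 2016 + 22 days = October 6, 2016.
October 6, 2016 is a Thursday and not a legal holiday, so no extension applies.

October 6, 2016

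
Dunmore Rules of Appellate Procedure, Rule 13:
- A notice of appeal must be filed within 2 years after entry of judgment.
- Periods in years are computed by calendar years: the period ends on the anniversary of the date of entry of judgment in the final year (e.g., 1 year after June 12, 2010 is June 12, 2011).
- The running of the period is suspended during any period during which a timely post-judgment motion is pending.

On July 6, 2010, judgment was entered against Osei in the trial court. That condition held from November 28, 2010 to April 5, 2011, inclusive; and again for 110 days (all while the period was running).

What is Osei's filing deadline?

March 2, 2013

2 years after July 6, 2010 is July 6, 2012.
From November 28, 2010 through April 5, 2011 inclusive is 129 days; tolling adds 129 days: July 6, 2012 + 129 days = November 12, 2012.
Tolling adds 110 days: November 12, 2012 + 110 days = March 2, 2013.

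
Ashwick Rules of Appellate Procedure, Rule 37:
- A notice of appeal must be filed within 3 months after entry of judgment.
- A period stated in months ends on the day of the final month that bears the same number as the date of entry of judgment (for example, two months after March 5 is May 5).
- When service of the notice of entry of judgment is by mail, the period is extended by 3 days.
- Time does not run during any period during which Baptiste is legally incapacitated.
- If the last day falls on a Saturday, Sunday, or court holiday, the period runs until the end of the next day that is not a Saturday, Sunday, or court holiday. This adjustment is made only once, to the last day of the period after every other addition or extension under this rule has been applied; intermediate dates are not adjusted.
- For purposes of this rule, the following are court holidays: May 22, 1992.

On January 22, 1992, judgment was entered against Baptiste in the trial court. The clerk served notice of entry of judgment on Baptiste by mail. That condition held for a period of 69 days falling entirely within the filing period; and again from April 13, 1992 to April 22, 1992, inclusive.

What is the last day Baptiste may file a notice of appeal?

July 13, 1992

3 months after January 22, 1992 is April 22, 1992.
Service was by mail, adding 3 days: April 22, 1992 + 3 days = April 25, 1992.
Tolling adds 69 days: April 25, 1992 + 69 days = July 3, 1992.
From April 13, 1992 through April 22, 1992 inclusive is 10 days; tolling adds 10 days: July 3, 1992 + 10 days = July 13, 1992.
July 13, 1992 is a Monday and not a court holiday, so no extension applies.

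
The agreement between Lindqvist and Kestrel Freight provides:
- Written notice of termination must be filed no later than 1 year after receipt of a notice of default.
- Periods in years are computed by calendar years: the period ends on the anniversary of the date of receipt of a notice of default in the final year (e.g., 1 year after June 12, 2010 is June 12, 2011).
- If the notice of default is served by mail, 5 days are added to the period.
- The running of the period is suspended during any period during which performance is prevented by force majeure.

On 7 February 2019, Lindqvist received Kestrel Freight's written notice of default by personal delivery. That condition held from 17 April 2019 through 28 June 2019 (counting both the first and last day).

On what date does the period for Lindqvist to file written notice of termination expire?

1 year after 7 February 2019 is February 7, 2020.
Service was not by mail, so no mail extension applies.
From April 17, 2019 through June 28, 2019 inclusive is 73 days; tolling adds 73 days: February 7, 2020 + 73 days = April 20, 2020.

April 20, 2020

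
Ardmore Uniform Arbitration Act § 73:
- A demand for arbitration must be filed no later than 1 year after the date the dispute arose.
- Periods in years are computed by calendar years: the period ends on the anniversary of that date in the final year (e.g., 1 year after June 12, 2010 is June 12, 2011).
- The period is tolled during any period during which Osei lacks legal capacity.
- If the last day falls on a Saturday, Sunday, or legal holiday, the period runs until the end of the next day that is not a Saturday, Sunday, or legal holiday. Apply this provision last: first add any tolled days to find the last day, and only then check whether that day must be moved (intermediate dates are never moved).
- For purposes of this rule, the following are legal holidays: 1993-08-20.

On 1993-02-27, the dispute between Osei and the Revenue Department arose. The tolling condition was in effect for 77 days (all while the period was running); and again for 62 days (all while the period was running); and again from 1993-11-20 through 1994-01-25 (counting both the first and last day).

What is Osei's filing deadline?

1 year after 1993-02-27 is February 27, 1994.
Tolling adds 77 days: February 27, 1994 + 77 days = May 15, 1994.
Tolling adds 62 days: May 15, 1994 + 62 days = July 16, 1994.
From November 20, 1993 through January 25, 1994 inclusive is 67 days; tolling adds 67 days: July 16, 1994 + 67 days = September 21, 1994.
September 21, 1994 is a Wednesday and not a legal holiday, so no extension applies.

September 21, 1994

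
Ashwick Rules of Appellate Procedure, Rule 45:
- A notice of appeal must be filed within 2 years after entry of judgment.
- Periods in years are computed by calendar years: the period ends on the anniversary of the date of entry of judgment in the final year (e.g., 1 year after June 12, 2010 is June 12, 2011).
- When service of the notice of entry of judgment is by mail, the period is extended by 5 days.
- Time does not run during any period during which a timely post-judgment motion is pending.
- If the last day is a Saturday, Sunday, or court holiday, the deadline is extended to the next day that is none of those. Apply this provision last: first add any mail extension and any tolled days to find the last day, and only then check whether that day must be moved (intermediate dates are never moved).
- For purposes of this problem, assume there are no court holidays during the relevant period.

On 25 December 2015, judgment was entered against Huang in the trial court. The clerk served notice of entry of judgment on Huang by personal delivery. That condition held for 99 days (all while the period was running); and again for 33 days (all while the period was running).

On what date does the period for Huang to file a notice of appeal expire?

2 years after 25 December 2015 is December 25, 2017.
Service was not by mail, so no mail extension applies.
Tolling adds 99 days: December 25, 2017 + 99 days = April 3, 2018.
Tolling adds 33 days: April 3, 2018 + 33 days = May 6, 2018.
May 6, 2018 is Sunday. The next qualifying day is May 7, 2018.

May 7, 2018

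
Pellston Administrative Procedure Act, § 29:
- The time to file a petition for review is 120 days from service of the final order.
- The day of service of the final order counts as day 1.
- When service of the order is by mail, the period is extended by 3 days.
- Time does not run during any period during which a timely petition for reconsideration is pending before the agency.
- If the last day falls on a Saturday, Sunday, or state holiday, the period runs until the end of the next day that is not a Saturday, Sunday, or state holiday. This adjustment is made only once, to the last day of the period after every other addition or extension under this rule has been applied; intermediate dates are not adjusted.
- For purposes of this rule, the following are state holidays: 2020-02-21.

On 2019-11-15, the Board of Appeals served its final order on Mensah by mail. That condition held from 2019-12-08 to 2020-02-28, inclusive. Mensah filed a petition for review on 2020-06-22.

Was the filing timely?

Counting 2019-11-15 as day 1, day 120 is March 13, 2020.
Service was by mail, adding 3 days: March 13, 2020 + 3 days = March 16, 2020.
From December 8, 2019 through February 28, 2020 inclusive is 83 days; tolling adds 83 days: March 16, 2020 + 83 days = June 7, 2020.
June 7, 2020 is Sunday. The next qualifying day is June 8, 2020.
The deadline is June 8, 2020; the filing on June 22, 2020 is after that date.

No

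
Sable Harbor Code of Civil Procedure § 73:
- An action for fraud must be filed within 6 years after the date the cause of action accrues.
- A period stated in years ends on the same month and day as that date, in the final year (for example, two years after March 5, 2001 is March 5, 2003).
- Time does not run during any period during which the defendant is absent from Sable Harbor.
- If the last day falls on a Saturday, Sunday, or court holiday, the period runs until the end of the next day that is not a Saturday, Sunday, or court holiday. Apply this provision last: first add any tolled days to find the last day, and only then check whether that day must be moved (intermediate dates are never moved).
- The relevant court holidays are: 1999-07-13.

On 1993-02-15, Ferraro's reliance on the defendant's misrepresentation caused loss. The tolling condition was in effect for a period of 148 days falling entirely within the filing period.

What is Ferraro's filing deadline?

6 years after 1993-02-15 is February 15, 1999.
Tolling adds 148 days: February 15, 1999 + 148 days = July 13, 1999.
July 13, 1999 is a listed holiday. The next qualifying day is July 14, 1999.

July 14, 1999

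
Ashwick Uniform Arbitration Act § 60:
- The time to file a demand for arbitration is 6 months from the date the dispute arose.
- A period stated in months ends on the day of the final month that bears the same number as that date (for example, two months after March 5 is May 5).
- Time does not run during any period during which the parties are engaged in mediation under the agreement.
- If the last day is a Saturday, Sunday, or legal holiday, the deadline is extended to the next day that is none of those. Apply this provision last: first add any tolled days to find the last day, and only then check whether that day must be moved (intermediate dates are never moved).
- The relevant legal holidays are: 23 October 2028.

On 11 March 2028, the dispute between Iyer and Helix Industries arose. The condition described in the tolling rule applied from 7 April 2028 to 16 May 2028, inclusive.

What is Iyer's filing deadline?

October 24, 2028

6 months after 11 March 2028 is September 11, 2028.
From April 7, 2028 through May 16, 2028 inclusive is 40 days; tolling adds 40 days: September 11, 2028 + 40 days = October 21, 2028.
October 21, 2028 is Saturday; October 22, 2028 is Sunday; October 23, 2028 is a listed holiday. The next qualifying day is October 24, 2028.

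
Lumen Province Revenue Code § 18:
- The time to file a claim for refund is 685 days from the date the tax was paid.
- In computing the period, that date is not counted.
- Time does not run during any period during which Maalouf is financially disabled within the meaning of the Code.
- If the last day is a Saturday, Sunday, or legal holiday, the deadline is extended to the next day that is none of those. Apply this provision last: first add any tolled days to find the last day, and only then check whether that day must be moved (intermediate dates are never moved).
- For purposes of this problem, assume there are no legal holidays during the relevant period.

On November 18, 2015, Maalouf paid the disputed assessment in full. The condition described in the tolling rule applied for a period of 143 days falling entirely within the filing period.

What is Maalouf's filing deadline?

685 days after November 18, 2015 is October 3, 2017.
Tolling adds 143 days: October 3, 2017 + 143 days = February 23, 2018.
February 23, 2018 is a Friday and not a legal holiday, so no extension applies.

February 23, 2018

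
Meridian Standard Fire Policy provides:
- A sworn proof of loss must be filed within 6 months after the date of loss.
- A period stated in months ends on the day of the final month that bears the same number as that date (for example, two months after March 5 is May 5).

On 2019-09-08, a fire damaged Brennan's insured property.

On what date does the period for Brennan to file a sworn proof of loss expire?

6 months after 2019-09-08 is March 8, 2020.

March 8, 2020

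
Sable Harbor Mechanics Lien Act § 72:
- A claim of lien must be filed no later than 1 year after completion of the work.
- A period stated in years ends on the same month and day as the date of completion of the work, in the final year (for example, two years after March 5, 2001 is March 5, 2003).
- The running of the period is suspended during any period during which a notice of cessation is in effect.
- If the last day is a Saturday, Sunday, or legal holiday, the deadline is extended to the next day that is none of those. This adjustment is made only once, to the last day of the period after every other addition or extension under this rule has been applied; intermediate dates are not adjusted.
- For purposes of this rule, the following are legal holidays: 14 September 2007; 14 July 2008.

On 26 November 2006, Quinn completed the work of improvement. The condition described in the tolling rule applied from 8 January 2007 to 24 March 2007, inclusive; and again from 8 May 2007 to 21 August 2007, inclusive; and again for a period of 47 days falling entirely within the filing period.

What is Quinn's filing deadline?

1 year after 26 November 2006 is November 26, 2007.
From January 8, 2007 through March 24, 2007 inclusive is 76 days; tolling adds 76 days: November 26, 2007 + 76 days = February 10, 2008.
From May 8, 2007 through August 21, 2007 inclusive is 106 days; tolling adds 106 days: February 10, 2008 + 106 days = May 26, 2008.
Tolling adds 47 days: May 26, 2008 + 47 days = July 12, 2008.
July 12, 2008 is Saturday; July 13, 2008 is Sunday; July 14, 2008 is a listed holiday. The next qualifying day is July 15, 2008.

July 15, 2008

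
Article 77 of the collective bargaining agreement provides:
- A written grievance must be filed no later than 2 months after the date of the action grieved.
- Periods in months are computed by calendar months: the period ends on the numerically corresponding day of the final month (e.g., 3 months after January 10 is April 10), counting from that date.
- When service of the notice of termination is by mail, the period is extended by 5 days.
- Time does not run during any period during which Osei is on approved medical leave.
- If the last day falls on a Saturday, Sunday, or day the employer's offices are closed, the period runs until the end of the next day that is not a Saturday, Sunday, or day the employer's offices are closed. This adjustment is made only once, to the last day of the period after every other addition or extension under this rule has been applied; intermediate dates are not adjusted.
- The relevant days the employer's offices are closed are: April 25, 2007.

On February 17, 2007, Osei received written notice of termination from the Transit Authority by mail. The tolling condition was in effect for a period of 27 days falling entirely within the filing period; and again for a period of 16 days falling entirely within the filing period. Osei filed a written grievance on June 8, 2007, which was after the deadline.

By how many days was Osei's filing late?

4 days

2 months after February 17, 2007 is April 17, 2007.
Service was by mail, adding 5 days: April 17, 2007 + 5 days = April 22, 2007.
Tolling adds 27 days: April 22, 2007 + 27 days = May 19, 2007.
Tolling adds 16 days: May 19, 2007 + 16 days = June 4, 2007.
June 4, 2007 is a Monday and not a day the employer's offices are closed, so no extension applies.
The deadline is June 4, 2007; from June 4, 2007 to June 8, 2007 is 4 days.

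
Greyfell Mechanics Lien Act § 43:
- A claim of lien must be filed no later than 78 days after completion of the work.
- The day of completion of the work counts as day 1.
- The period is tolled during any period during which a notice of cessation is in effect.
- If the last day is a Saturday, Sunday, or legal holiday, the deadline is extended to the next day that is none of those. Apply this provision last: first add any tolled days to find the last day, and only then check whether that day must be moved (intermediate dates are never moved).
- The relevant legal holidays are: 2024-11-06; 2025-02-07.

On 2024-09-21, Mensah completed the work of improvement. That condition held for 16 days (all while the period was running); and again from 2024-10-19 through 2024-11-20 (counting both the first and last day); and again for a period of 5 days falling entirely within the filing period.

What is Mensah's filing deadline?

Counting 2024-09-21 as day 1, day 78 is December 7, 2024.
Tolling adds 16 days: December 7, 2024 + 16 days = December 23, 2024.
From October 19, 2024 through November 20, 2024 inclusive is 33 days; tolling adds 33 days: December 23, 2024 + 33 days = January 25, 2025.
Tolling adds 5 days: January 25, 2025 + 5 days = January 30, 2025.
January 30, 2025 is a Thursday and not a legal holiday, so no extension applies.

January 30, 2025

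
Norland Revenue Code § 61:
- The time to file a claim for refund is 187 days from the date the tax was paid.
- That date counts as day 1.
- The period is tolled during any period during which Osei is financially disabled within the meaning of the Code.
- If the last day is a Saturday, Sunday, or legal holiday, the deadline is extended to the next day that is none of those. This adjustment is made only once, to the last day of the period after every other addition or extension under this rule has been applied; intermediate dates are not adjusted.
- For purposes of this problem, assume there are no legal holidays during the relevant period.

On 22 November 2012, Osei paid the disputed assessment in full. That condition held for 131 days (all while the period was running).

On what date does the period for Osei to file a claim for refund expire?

Counting 22 November 2012 as day 1, day 187 is May 27, 2013.
Tolling adds 131 days: May 27, 2013 + 131 days = October 5, 2013.
October 5, 2013 is Saturday; October 6, 2013 is Sunday. The next qualifying day is October 7, 2013.

October 7, 2013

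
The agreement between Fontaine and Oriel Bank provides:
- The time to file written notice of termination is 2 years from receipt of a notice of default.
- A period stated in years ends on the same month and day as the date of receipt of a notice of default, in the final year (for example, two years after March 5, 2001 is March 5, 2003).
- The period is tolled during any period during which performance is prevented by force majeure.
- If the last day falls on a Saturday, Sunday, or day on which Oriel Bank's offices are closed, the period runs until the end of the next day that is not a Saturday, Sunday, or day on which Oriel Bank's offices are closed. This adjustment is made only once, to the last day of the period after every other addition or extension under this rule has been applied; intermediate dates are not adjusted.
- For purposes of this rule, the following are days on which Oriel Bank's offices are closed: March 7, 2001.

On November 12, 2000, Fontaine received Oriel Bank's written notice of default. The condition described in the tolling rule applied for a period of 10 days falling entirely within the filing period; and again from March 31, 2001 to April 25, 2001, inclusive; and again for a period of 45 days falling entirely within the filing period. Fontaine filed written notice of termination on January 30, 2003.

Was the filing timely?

2 years after November 12, 2000 is November 12, 2002.
Tolling adds 10 days: November 12, 2002 + 10 days = November 22, 2002.
From March 31, 2001 through April 25, 2001 inclusive is 26 days; tolling adds 26 days: November 22, 2002 + 26 days = December 18, 2002.
Tolling adds 45 days: December 18, 2002 + 45 days = February 1, 2003.
February 1, 2003 is Saturday; February 2, 2003 is Sunday. The next qualifying day is February 3, 2003.
The deadline is February 3, 2003; the filing on January 30, 2003 is on or before that date.

Yes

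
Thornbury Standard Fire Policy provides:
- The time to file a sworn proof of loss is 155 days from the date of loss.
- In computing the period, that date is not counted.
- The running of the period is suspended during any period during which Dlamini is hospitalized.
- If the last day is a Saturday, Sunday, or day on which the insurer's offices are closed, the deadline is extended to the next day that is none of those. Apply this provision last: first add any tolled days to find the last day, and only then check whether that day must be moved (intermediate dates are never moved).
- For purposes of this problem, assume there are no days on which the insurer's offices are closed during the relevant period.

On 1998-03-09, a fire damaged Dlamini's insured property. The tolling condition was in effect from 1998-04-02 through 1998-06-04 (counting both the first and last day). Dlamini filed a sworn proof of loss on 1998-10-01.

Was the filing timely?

Yes

155 days after 1998-03-09 is August 11, 1998.
From April 2, 1998 through June 4, 1998 inclusive is 64 days; tolling adds 64 days: August 11, 1998 + 64 days = October 14, 1998.
October 14, 1998 is a Wednesday and not a day on which the insurer's offices are closed, so no extension applies.
The deadline is October 14, 1998; the filing on October 1, 1998 is on or before that date.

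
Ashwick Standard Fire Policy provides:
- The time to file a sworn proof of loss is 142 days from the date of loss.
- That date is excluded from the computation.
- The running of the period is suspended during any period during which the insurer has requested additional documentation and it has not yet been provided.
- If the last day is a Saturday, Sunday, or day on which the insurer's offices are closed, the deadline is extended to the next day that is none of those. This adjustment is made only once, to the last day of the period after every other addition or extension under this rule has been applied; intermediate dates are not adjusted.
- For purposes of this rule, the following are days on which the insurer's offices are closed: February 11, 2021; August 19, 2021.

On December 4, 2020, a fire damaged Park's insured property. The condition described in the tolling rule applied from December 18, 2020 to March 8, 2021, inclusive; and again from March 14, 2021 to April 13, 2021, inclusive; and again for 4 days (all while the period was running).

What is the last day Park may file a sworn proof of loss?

August 20, 2021

142 days after December 4, 2020 is April 25, 2021.
From December 18, 2020 through March 8, 2021 inclusive is 81 days; tolling adds 81 days: April 25, 2021 + 81 days = July 15, 2021.
From March 14, 2021 through April 13, 2021 inclusive is 31 days; tolling adds 31 days: July 15, 2021 + 31 days = August 15, 2021.
Tolling adds 4 days: August 15, 2021 + 4 days = August 19, 2021.
August 19, 2021 is a listed holiday. The next qualifying day is August 20, 2021.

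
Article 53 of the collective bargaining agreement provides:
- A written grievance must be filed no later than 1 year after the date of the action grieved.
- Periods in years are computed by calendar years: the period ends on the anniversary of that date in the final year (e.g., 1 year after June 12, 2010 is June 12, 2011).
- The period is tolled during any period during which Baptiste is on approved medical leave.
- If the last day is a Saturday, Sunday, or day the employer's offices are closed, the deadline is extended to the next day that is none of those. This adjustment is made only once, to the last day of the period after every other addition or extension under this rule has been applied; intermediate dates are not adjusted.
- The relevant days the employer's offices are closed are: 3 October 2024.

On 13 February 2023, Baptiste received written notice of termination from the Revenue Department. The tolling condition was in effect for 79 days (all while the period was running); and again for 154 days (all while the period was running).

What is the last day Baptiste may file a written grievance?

October 4, 2024

1 year after 13 February 2023 is February 13, 2024.
Tolling adds 79 days: February 13, 2024 + 79 days = May 2, 2024.
Tolling adds 154 days: May 2, 2024 + 154 days = October 3, 2024.
October 3, 2024 is a listed holiday. The next qualifying day is October 4, 2024.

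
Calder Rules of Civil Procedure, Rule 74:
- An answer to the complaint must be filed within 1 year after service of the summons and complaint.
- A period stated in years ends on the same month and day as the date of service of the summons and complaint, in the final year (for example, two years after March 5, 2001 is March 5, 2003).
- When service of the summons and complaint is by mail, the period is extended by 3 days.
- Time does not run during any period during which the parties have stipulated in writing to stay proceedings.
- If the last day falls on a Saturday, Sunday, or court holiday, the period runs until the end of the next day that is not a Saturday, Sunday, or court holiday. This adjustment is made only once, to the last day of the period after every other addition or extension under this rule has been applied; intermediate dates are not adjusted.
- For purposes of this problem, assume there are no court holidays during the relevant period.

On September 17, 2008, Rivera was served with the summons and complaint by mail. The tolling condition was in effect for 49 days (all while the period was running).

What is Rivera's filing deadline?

November 9, 2009

1 year after September 17, 2008 is September 17, 2009.
Service was by mail, adding 3 days: September 17, 2009 + 3 days = September 20, 2009.
Tolling adds 49 days: September 20, 2009 + 49 days = November 8, 2009.
November 8, 2009 is Sunday. The next qualifying day is November 9, 2009.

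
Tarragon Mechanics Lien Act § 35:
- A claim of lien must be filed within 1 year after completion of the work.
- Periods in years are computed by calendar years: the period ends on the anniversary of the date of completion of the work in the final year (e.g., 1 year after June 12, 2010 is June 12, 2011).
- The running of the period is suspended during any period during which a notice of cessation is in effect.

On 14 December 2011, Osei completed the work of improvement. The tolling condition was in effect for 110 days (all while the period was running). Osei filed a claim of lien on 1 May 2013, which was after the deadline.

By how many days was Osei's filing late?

28 days

1 year after 14 December 2011 is December 14, 2012.
Tolling adds 110 days: December 14, 2012 + 110 days = April 3, 2013.
The deadline is April 3, 2013; from April 3, 2013 to May 1, 2013 is 28 days.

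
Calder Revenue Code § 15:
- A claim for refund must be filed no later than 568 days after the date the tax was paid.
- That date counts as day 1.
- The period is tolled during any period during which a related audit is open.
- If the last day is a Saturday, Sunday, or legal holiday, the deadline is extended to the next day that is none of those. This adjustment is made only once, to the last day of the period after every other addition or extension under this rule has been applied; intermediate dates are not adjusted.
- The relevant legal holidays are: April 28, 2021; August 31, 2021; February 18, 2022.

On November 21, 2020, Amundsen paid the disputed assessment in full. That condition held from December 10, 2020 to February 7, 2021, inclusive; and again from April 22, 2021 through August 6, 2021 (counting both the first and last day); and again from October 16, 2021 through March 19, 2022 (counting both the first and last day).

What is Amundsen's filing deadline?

May 1, 2023

Counting November 21, 2020 as day 1, day 568 is June 11, 2022.
From December 10, 2020 through February 7, 2021 inclusive is 60 days; tolling adds 60 days: June 11, 2022 + 60 days = August 10, 2022.
From April 22, 2021 through August 6, 2021 inclusive is 107 days; tolling adds 107 days: August 10, 2022 + 107 days = November 25, 2022.
From October 16, 2021 through March 19, 2022 inclusive is 155 days; tolling adds 155 days: November 25, 2022 + 155 days = April 29, 2023.
April 29, 2023 is Saturday; April 30, 2023 is Sunday. The next qualifying day is May 1, 2023.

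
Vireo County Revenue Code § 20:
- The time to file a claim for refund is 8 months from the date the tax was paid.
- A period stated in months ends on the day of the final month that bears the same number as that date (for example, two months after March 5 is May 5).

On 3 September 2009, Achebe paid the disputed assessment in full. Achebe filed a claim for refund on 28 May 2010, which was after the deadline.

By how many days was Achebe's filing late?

25 days

8 months after 3 September 2009 is May 3, 2010.
The deadline is May 3, 2010; from May 3, 2010 to May 28, 2010 is 25 days.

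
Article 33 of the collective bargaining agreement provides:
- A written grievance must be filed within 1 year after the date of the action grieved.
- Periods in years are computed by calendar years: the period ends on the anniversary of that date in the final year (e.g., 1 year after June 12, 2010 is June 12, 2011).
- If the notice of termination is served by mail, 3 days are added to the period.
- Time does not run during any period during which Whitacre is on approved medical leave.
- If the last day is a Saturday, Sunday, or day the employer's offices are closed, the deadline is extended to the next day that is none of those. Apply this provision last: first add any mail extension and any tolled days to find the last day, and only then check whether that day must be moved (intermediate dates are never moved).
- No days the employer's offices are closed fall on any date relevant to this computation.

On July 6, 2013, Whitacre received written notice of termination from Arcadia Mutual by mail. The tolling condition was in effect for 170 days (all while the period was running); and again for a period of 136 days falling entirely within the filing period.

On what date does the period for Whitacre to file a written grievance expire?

1 year after July 6, 2013 is July 6, 2014.
Service was by mail, adding 3 days: July 6, 2014 + 3 days = July 9, 2014.
Tolling adds 170 days: July 9, 2014 + 170 days = December 26, 2014.
Tolling adds 136 days: December 26, 2014 + 136 days = May 11, 2015.
May 11, 2015 is a Monday and not a day the employer's offices are closed, so no extension applies.

May 11, 2015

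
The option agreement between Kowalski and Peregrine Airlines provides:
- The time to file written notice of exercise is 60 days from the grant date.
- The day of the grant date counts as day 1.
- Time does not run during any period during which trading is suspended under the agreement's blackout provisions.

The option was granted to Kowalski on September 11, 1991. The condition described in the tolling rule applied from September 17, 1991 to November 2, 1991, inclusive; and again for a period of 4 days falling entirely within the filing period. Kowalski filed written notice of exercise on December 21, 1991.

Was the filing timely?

Yes

Counting September 11, 1991 as day 1, day 60 is November 9, 1991.
From September 17, 1991 through November 2, 1991 inclusive is 47 days; tolling adds 47 days: November 9, 1991 + 47 days = December 26, 1991.
Tolling adds 4 days: December 26, 1991 + 4 days = December 30, 1991.
The deadline is December 30, 1991; the filing on December 21, 1991 is on or before that date.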